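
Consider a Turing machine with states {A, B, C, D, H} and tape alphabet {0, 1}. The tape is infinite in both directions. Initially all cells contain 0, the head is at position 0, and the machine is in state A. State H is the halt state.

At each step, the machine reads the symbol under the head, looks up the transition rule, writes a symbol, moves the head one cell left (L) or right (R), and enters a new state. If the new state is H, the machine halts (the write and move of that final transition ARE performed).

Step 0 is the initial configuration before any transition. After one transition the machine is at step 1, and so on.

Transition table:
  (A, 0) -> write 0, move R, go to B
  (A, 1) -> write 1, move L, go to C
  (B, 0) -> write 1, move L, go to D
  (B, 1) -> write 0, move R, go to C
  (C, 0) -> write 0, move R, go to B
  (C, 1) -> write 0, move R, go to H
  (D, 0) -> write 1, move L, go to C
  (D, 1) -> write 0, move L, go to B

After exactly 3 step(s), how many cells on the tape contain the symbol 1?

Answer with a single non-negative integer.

Answer: 2

Derivation:
Step 1: in state A at pos 0, read 0 -> (A,0)->write 0,move R,goto B. Now: state=B, head=1, tape[-1..2]=0000 (head:   ^)
Step 2: in state B at pos 1, read 0 -> (B,0)->write 1,move L,goto D. Now: state=D, head=0, tape[-1..2]=0010 (head:  ^)
Step 3: in state D at pos 0, read 0 -> (D,0)->write 1,move L,goto C. Now: state=C, head=-1, tape[-2..2]=00110 (head:  ^)
Cells containing 1 after step 3: {0, 1} -> 2 cell(s)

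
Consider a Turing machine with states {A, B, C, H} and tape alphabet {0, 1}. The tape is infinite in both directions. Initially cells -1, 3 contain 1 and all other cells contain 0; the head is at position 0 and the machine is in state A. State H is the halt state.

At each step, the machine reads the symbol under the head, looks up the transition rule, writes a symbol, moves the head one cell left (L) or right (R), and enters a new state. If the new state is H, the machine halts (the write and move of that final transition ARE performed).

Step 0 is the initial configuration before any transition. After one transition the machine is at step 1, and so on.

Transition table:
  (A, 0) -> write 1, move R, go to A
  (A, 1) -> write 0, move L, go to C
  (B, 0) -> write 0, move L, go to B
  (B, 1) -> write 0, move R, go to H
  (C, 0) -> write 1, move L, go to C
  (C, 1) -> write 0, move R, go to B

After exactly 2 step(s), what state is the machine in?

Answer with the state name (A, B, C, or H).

Answer: A

Derivation:
Step 1: in state A at pos 0, read 0 -> (A,0)->write 1,move R,goto A. Now: state=A, head=1, tape[-2..4]=0110010 (head:    ^)
Step 2: in state A at pos 1, read 0 -> (A,0)->write 1,move R,goto A. Now: state=A, head=2, tape[-2..4]=0111010 (head:     ^)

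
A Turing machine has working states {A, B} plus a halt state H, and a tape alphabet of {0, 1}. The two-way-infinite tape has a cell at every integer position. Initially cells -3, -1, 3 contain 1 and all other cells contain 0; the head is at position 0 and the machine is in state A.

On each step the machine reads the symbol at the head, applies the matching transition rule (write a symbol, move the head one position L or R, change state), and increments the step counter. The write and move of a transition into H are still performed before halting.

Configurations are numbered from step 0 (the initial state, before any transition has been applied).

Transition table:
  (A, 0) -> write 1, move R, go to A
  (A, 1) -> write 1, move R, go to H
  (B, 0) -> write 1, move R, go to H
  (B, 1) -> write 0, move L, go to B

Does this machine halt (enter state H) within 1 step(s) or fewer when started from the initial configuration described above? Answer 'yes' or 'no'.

Answer: no

Derivation:
Step 1: in state A at pos 0, read 0 -> (A,0)->write 1,move R,goto A. Now: state=A, head=1, tape[-4..4]=010110010 (head:      ^)
After 1 step(s): state = A (not H) -> not halted within 1 -> no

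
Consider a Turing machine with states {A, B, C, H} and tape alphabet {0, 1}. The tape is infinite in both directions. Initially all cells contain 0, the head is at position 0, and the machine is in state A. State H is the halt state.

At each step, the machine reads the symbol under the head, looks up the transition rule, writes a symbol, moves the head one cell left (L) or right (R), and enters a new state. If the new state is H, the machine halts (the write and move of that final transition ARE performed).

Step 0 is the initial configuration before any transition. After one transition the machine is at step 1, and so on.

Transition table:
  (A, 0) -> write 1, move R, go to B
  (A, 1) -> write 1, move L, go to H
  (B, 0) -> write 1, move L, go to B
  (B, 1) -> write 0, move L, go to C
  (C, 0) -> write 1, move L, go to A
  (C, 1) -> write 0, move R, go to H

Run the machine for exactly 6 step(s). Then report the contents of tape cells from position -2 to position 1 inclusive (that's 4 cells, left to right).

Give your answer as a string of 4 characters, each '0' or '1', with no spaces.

Answer: 1001

Derivation:
Step 1: in state A at pos 0, read 0 -> (A,0)->write 1,move R,goto B. Now: state=B, head=1, tape[-1..2]=0100 (head:   ^)
Step 2: in state B at pos 1, read 0 -> (B,0)->write 1,move L,goto B. Now: state=B, head=0, tape[-1..2]=0110 (head:  ^)
Step 3: in state B at pos 0, read 1 -> (B,1)->write 0,move L,goto C. Now: state=C, head=-1, tape[-2..2]=00010 (head:  ^)
Step 4: in state C at pos -1, read 0 -> (C,0)->write 1,move L,goto A. Now: state=A, head=-2, tape[-3..2]=001010 (head:  ^)
Step 5: in state A at pos -2, read 0 -> (A,0)->write 1,move R,goto B. Now: state=B, head=-1, tape[-3..2]=011010 (head:   ^)
Step 6: in state B at pos -1, read 1 -> (B,1)->write 0,move L,goto C. Now: state=C, head=-2, tape[-3..2]=010010 (head:  ^)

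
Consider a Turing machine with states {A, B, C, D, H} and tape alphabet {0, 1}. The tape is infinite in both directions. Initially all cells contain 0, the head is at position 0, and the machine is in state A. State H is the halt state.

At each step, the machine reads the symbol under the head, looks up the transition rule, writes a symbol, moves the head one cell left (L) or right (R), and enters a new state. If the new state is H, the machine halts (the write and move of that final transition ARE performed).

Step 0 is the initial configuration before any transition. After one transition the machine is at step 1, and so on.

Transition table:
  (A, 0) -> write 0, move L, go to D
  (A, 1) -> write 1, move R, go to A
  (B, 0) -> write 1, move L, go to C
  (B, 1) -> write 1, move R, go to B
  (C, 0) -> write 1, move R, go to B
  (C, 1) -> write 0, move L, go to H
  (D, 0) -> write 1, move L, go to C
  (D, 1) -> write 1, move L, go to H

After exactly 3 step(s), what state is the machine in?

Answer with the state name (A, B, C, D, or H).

Step 1: in state A at pos 0, read 0 -> (A,0)->write 0,move L,goto D. Now: state=D, head=-1, tape[-2..1]=0000 (head:  ^)
Step 2: in state D at pos -1, read 0 -> (D,0)->write 1,move L,goto C. Now: state=C, head=-2, tape[-3..1]=00100 (head:  ^)
Step 3: in state C at pos -2, read 0 -> (C,0)->write 1,move R,goto B. Now: state=B, head=-1, tape[-3..1]=01100 (head:   ^)

Answer: B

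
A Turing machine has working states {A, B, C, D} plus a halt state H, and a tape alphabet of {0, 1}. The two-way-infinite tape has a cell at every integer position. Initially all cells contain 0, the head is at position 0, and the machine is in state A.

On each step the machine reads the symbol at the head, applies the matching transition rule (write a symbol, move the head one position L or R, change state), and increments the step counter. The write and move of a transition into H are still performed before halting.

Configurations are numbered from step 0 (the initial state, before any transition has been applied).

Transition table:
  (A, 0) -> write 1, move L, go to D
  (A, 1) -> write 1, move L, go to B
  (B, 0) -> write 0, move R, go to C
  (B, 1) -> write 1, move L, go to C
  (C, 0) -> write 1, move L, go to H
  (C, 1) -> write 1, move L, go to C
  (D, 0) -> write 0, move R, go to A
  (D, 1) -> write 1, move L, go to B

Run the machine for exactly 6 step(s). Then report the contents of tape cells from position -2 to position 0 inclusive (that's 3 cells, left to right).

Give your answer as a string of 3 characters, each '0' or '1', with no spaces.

Step 1: in state A at pos 0, read 0 -> (A,0)->write 1,move L,goto D. Now: state=D, head=-1, tape[-2..1]=0010 (head:  ^)
Step 2: in state D at pos -1, read 0 -> (D,0)->write 0,move R,goto A. Now: state=A, head=0, tape[-2..1]=0010 (head:   ^)
Step 3: in state A at pos 0, read 1 -> (A,1)->write 1,move L,goto B. Now: state=B, head=-1, tape[-2..1]=0010 (head:  ^)
Step 4: in state B at pos -1, read 0 -> (B,0)->write 0,move R,goto C. Now: state=C, head=0, tape[-2..1]=0010 (head:   ^)
Step 5: in state C at pos 0, read 1 -> (C,1)->write 1,move L,goto C. Now: state=C, head=-1, tape[-2..1]=0010 (head:  ^)
Step 6: in state C at pos -1, read 0 -> (C,0)->write 1,move L,goto H. Now: state=H, head=-2, tape[-3..1]=00110 (head:  ^)

Answer: 011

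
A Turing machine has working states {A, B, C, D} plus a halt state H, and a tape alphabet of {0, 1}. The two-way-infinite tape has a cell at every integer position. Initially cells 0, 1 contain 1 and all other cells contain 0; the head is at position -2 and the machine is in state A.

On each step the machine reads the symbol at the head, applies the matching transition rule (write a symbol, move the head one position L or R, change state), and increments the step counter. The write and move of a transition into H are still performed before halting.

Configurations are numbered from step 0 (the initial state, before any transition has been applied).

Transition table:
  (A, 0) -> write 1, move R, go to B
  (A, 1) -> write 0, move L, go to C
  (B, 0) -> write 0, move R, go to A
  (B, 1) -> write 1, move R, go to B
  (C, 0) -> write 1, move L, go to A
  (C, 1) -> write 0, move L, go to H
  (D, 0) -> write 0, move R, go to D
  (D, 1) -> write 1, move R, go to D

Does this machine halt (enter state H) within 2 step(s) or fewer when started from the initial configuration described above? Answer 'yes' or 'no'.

Step 1: in state A at pos -2, read 0 -> (A,0)->write 1,move R,goto B. Now: state=B, head=-1, tape[-3..2]=010110 (head:   ^)
Step 2: in state B at pos -1, read 0 -> (B,0)->write 0,move R,goto A. Now: state=A, head=0, tape[-3..2]=010110 (head:    ^)
After 2 step(s): state = A (not H) -> not halted within 2 -> no

Answer: no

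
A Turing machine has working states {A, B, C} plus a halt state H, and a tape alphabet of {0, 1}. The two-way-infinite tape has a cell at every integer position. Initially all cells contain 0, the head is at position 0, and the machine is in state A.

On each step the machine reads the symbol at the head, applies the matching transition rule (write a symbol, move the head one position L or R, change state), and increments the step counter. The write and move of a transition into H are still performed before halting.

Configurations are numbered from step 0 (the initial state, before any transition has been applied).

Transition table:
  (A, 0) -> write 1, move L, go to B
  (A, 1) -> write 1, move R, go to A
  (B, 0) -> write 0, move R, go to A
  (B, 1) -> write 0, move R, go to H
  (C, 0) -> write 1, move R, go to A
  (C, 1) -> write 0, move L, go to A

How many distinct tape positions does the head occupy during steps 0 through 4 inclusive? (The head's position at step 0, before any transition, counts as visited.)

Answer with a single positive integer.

Answer: 3

Derivation:
Step 1: in state A at pos 0, read 0 -> (A,0)->write 1,move L,goto B. Now: state=B, head=-1, tape[-2..1]=0010 (head:  ^)
Step 2: in state B at pos -1, read 0 -> (B,0)->write 0,move R,goto A. Now: state=A, head=0, tape[-2..1]=0010 (head:   ^)
Step 3: in state A at pos 0, read 1 -> (A,1)->write 1,move R,goto A. Now: state=A, head=1, tape[-2..2]=00100 (head:    ^)
Step 4: in state A at pos 1, read 0 -> (A,0)->write 1,move L,goto B. Now: state=B, head=0, tape[-2..2]=00110 (head:   ^)
Head positions at steps 0..4: starting at 0, distinct positions visited = {-1, 0, 1} -> 3 position(s)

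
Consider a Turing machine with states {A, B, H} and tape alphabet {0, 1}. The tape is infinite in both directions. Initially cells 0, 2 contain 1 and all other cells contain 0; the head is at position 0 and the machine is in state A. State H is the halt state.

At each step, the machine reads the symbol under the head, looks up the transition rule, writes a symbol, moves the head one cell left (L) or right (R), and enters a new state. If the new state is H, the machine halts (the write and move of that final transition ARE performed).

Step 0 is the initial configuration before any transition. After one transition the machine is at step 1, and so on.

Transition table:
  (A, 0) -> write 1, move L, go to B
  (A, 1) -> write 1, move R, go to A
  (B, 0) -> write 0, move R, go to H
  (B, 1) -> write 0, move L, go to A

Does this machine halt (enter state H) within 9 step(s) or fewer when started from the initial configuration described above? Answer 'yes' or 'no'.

Answer: yes

Derivation:
Step 1: in state A at pos 0, read 1 -> (A,1)->write 1,move R,goto A. Now: state=A, head=1, tape[-1..3]=01010 (head:   ^)
Step 2: in state A at pos 1, read 0 -> (A,0)->write 1,move L,goto B. Now: state=B, head=0, tape[-1..3]=01110 (head:  ^)
Step 3: in state B at pos 0, read 1 -> (B,1)->write 0,move L,goto A. Now: state=A, head=-1, tape[-2..3]=000110 (head:  ^)
Step 4: in state A at pos -1, read 0 -> (A,0)->write 1,move L,goto B. Now: state=B, head=-2, tape[-3..3]=0010110 (head:  ^)
Step 5: in state B at pos -2, read 0 -> (B,0)->write 0,move R,goto H. Now: state=H, head=-1, tape[-3..3]=0010110 (head:   ^)
State H reached at step 5; 5 <= 9 -> yes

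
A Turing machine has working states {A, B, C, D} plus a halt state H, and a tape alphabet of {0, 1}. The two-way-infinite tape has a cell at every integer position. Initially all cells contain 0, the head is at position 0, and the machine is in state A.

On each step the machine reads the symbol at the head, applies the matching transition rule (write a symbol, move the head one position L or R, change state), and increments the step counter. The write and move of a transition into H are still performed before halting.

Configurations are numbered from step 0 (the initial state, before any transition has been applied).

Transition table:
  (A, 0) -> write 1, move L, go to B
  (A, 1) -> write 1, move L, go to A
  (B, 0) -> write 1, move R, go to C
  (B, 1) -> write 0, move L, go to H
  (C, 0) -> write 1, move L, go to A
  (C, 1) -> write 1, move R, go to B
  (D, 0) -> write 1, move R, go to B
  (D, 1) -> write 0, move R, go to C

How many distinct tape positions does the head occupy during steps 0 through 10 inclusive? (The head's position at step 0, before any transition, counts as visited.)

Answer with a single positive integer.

Step 1: in state A at pos 0, read 0 -> (A,0)->write 1,move L,goto B. Now: state=B, head=-1, tape[-2..1]=0010 (head:  ^)
Step 2: in state B at pos -1, read 0 -> (B,0)->write 1,move R,goto C. Now: state=C, head=0, tape[-2..1]=0110 (head:   ^)
Step 3: in state C at pos 0, read 1 -> (C,1)->write 1,move R,goto B. Now: state=B, head=1, tape[-2..2]=01100 (head:    ^)
Step 4: in state B at pos 1, read 0 -> (B,0)->write 1,move R,goto C. Now: state=C, head=2, tape[-2..3]=011100 (head:     ^)
Step 5: in state C at pos 2, read 0 -> (C,0)->write 1,move L,goto A. Now: state=A, head=1, tape[-2..3]=011110 (head:    ^)
Step 6: in state A at pos 1, read 1 -> (A,1)->write 1,move L,goto A. Now: state=A, head=0, tape[-2..3]=011110 (head:   ^)
Step 7: in state A at pos 0, read 1 -> (A,1)->write 1,move L,goto A. Now: state=A, head=-1, tape[-2..3]=011110 (head:  ^)
Step 8: in state A at pos -1, read 1 -> (A,1)->write 1,move L,goto A. Now: state=A, head=-2, tape[-3..3]=0011110 (head:  ^)
Step 9: in state A at pos -2, read 0 -> (A,0)->write 1,move L,goto B. Now: state=B, head=-3, tape[-4..3]=00111110 (head:  ^)
Step 10: in state B at pos -3, read 0 -> (B,0)->write 1,move R,goto C. Now: state=C, head=-2, tape[-4..3]=01111110 (head:   ^)
Head positions at steps 0..10: starting at 0, distinct positions visited = {-3, -2, -1, 0, 1, 2} -> 6 position(s)

Answer: 6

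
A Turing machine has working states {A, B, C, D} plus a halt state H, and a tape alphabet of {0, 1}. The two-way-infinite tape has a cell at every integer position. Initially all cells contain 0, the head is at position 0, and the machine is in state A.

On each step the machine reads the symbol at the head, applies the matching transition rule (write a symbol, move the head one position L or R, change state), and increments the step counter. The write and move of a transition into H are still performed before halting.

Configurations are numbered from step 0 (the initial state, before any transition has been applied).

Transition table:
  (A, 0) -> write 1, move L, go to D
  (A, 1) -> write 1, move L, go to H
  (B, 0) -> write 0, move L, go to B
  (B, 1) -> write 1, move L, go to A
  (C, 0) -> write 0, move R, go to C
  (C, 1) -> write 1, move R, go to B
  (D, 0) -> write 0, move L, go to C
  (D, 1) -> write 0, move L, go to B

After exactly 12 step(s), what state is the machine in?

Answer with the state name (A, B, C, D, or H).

Answer: B

Derivation:
Step 1: in state A at pos 0, read 0 -> (A,0)->write 1,move L,goto D. Now: state=D, head=-1, tape[-2..1]=0010 (head:  ^)
Step 2: in state D at pos -1, read 0 -> (D,0)->write 0,move L,goto C. Now: state=C, head=-2, tape[-3..1]=00010 (head:  ^)
Step 3: in state C at pos -2, read 0 -> (C,0)->write 0,move R,goto C. Now: state=C, head=-1, tape[-3..1]=00010 (head:   ^)
Step 4: in state C at pos -1, read 0 -> (C,0)->write 0,move R,goto C. Now: state=C, head=0, tape[-3..1]=00010 (head:    ^)
Step 5: in state C at pos 0, read 1 -> (C,1)->write 1,move R,goto B. Now: state=B, head=1, tape[-3..2]=000100 (head:     ^)
Step 6: in state B at pos 1, read 0 -> (B,0)->write 0,move L,goto B. Now: state=B, head=0, tape[-3..2]=000100 (head:    ^)
Step 7: in state B at pos 0, read 1 -> (B,1)->write 1,move L,goto A. Now: state=A, head=-1, tape[-3..2]=000100 (head:   ^)
Step 8: in state A at pos -1, read 0 -> (A,0)->write 1,move L,goto D. Now: state=D, head=-2, tape[-3..2]=001100 (head:  ^)
Step 9: in state D at pos -2, read 0 -> (D,0)->write 0,move L,goto C. Now: state=C, head=-3, tape[-4..2]=0001100 (head:  ^)
Step 10: in state C at pos -3, read 0 -> (C,0)->write 0,move R,goto C. Now: state=C, head=-2, tape[-4..2]=0001100 (head:   ^)
Step 11: in state C at pos -2, read 0 -> (C,0)->write 0,move R,goto C. Now: state=C, head=-1, tape[-4..2]=0001100 (head:    ^)
Step 12: in state C at pos -1, read 1 -> (C,1)->write 1,move R,goto B. Now: state=B, head=0, tape[-4..2]=0001100 (head:     ^)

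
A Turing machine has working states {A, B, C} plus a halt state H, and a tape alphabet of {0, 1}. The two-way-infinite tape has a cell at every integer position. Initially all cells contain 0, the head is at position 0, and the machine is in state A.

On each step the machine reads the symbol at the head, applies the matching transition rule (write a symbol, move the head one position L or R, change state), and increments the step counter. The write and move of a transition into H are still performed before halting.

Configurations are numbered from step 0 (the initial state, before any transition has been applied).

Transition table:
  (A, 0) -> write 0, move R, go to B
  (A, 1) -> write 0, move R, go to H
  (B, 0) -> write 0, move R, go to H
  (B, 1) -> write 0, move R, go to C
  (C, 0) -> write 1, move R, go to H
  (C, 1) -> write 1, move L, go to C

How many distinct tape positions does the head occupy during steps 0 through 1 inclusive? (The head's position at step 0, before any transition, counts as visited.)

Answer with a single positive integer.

Step 1: in state A at pos 0, read 0 -> (A,0)->write 0,move R,goto B. Now: state=B, head=1, tape[-1..2]=0000 (head:   ^)
Head positions at steps 0..1: starting at 0, distinct positions visited = {0, 1} -> 2 position(s)

Answer: 2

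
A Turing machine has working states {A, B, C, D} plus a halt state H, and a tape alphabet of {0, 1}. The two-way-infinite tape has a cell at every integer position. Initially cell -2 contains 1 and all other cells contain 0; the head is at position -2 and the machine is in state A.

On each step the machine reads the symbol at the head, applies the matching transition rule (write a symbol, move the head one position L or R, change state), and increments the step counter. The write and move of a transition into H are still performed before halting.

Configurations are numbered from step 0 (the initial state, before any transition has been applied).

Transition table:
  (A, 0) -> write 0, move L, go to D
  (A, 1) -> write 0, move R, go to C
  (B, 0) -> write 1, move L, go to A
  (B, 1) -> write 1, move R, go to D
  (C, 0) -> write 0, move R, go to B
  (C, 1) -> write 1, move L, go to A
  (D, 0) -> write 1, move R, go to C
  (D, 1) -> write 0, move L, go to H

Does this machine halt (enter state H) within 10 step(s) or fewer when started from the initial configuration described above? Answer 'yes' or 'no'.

Step 1: in state A at pos -2, read 1 -> (A,1)->write 0,move R,goto C. Now: state=C, head=-1, tape[-3..0]=0000 (head:   ^)
Step 2: in state C at pos -1, read 0 -> (C,0)->write 0,move R,goto B. Now: state=B, head=0, tape[-3..1]=00000 (head:    ^)
Step 3: in state B at pos 0, read 0 -> (B,0)->write 1,move L,goto A. Now: state=A, head=-1, tape[-3..1]=00010 (head:   ^)
Step 4: in state A at pos -1, read 0 -> (A,0)->write 0,move L,goto D. Now: state=D, head=-2, tape[-3..1]=00010 (head:  ^)
Step 5: in state D at pos -2, read 0 -> (D,0)->write 1,move R,goto C. Now: state=C, head=-1, tape[-3..1]=01010 (head:   ^)
Step 6: in state C at pos -1, read 0 -> (C,0)->write 0,move R,goto B. Now: state=B, head=0, tape[-3..1]=01010 (head:    ^)
Step 7: in state B at pos 0, read 1 -> (B,1)->write 1,move R,goto D. Now: state=D, head=1, tape[-3..2]=010100 (head:     ^)
Step 8: in state D at pos 1, read 0 -> (D,0)->write 1,move R,goto C. Now: state=C, head=2, tape[-3..3]=0101100 (head:      ^)
Step 9: in state C at pos 2, read 0 -> (C,0)->write 0,move R,goto B. Now: state=B, head=3, tape[-3..4]=01011000 (head:       ^)
Step 10: in state B at pos 3, read 0 -> (B,0)->write 1,move L,goto A. Now: state=A, head=2, tape[-3..4]=01011010 (head:      ^)
After 10 step(s): state = A (not H) -> not halted within 10 -> no

Answer: no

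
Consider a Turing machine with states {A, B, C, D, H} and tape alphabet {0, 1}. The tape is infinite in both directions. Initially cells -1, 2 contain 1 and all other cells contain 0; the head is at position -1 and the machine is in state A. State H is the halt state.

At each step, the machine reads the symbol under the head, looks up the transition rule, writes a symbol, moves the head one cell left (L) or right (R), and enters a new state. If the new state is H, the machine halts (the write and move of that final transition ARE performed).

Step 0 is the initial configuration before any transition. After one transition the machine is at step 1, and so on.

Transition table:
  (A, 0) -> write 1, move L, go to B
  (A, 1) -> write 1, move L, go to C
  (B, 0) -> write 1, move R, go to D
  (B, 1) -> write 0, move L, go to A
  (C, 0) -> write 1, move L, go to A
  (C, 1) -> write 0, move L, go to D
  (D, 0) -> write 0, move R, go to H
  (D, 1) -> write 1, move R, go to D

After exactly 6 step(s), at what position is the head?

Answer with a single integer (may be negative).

Answer: -1

Derivation:
Step 1: in state A at pos -1, read 1 -> (A,1)->write 1,move L,goto C. Now: state=C, head=-2, tape[-3..3]=0010010 (head:  ^)
Step 2: in state C at pos -2, read 0 -> (C,0)->write 1,move L,goto A. Now: state=A, head=-3, tape[-4..3]=00110010 (head:  ^)
Step 3: in state A at pos -3, read 0 -> (A,0)->write 1,move L,goto B. Now: state=B, head=-4, tape[-5..3]=001110010 (head:  ^)
Step 4: in state B at pos -4, read 0 -> (B,0)->write 1,move R,goto D. Now: state=D, head=-3, tape[-5..3]=011110010 (head:   ^)
Step 5: in state D at pos -3, read 1 -> (D,1)->write 1,move R,goto D. Now: state=D, head=-2, tape[-5..3]=011110010 (head:    ^)
Step 6: in state D at pos -2, read 1 -> (D,1)->write 1,move R,goto D. Now: state=D, head=-1, tape[-5..3]=011110010 (head:     ^)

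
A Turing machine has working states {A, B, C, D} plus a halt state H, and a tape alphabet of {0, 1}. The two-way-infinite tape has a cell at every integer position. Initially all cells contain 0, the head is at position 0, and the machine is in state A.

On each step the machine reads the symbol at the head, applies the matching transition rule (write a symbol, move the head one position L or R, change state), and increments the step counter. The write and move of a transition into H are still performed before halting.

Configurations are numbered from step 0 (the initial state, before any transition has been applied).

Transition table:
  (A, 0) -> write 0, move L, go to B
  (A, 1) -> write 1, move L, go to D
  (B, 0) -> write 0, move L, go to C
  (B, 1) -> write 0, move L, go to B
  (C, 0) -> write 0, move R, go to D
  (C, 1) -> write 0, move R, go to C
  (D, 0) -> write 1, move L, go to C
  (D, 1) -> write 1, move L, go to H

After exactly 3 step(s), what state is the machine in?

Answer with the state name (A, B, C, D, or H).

Step 1: in state A at pos 0, read 0 -> (A,0)->write 0,move L,goto B. Now: state=B, head=-1, tape[-2..1]=0000 (head:  ^)
Step 2: in state B at pos -1, read 0 -> (B,0)->write 0,move L,goto C. Now: state=C, head=-2, tape[-3..1]=00000 (head:  ^)
Step 3: in state C at pos -2, read 0 -> (C,0)->write 0,move R,goto D. Now: state=D, head=-1, tape[-3..1]=00000 (head:   ^)

Answer: D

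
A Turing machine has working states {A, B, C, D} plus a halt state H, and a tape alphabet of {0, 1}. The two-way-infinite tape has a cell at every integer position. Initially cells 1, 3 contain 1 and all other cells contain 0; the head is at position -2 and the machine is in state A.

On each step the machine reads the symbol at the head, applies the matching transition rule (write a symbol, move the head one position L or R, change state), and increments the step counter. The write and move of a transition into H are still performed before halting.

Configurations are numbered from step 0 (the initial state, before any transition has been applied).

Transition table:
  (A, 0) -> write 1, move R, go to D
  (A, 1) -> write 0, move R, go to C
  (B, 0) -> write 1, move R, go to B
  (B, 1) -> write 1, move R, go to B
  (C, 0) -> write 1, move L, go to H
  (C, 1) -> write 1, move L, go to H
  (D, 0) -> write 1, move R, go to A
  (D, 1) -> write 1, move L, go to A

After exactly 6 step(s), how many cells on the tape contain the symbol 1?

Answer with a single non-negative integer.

Step 1: in state A at pos -2, read 0 -> (A,0)->write 1,move R,goto D. Now: state=D, head=-1, tape[-3..4]=01001010 (head:   ^)
Step 2: in state D at pos -1, read 0 -> (D,0)->write 1,move R,goto A. Now: state=A, head=0, tape[-3..4]=01101010 (head:    ^)
Step 3: in state A at pos 0, read 0 -> (A,0)->write 1,move R,goto D. Now: state=D, head=1, tape[-3..4]=01111010 (head:     ^)
Step 4: in state D at pos 1, read 1 -> (D,1)->write 1,move L,goto A. Now: state=A, head=0, tape[-3..4]=01111010 (head:    ^)
Step 5: in state A at pos 0, read 1 -> (A,1)->write 0,move R,goto C. Now: state=C, head=1, tape[-3..4]=01101010 (head:     ^)
Step 6: in state C at pos 1, read 1 -> (C,1)->write 1,move L,goto H. Now: state=H, head=0, tape[-3..4]=01101010 (head:    ^)
Cells containing 1 after step 6: {-2, -1, 1, 3} -> 4 cell(s)

Answer: 4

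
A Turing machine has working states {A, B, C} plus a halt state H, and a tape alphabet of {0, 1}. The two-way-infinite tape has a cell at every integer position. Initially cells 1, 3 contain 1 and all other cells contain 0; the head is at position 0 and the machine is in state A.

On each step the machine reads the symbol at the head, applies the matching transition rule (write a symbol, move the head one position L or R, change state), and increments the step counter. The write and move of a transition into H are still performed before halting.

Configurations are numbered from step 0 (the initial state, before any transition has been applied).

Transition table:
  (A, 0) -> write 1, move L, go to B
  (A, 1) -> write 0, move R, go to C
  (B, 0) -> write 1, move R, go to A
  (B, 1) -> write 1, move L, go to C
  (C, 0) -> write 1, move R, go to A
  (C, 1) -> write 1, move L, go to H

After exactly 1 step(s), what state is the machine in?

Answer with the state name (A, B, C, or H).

Step 1: in state A at pos 0, read 0 -> (A,0)->write 1,move L,goto B. Now: state=B, head=-1, tape[-2..4]=0011010 (head:  ^)

Answer: B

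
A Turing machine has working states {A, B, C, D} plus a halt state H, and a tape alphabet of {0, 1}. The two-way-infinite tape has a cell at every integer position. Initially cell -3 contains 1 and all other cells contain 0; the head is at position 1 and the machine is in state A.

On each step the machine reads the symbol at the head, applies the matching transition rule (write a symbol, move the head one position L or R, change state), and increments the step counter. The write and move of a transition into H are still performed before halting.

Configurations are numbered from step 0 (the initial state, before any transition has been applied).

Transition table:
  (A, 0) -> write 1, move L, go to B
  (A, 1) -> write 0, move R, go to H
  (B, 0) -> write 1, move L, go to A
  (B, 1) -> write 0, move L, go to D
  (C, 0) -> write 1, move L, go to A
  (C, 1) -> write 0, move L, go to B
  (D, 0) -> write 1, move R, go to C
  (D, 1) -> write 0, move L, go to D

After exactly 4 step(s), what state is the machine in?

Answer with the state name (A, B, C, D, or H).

Step 1: in state A at pos 1, read 0 -> (A,0)->write 1,move L,goto B. Now: state=B, head=0, tape[-4..2]=0100010 (head:     ^)
Step 2: in state B at pos 0, read 0 -> (B,0)->write 1,move L,goto A. Now: state=A, head=-1, tape[-4..2]=0100110 (head:    ^)
Step 3: in state A at pos -1, read 0 -> (A,0)->write 1,move L,goto B. Now: state=B, head=-2, tape[-4..2]=0101110 (head:   ^)
Step 4: in state B at pos -2, read 0 -> (B,0)->write 1,move L,goto A. Now: state=A, head=-3, tape[-4..2]=0111110 (head:  ^)

Answer: A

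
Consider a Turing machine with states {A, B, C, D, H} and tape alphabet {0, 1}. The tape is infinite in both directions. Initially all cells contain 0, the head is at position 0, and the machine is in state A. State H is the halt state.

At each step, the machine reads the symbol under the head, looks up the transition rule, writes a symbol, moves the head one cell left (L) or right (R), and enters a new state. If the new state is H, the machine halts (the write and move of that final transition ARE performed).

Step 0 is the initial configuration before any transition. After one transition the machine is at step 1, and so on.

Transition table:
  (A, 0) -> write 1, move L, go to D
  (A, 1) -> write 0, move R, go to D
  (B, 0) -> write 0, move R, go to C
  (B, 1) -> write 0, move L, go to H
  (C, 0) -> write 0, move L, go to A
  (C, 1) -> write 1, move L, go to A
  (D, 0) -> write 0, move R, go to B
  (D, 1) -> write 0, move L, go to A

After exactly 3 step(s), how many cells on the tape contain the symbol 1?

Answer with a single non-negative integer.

Answer: 0

Derivation:
Step 1: in state A at pos 0, read 0 -> (A,0)->write 1,move L,goto D. Now: state=D, head=-1, tape[-2..1]=0010 (head:  ^)
Step 2: in state D at pos -1, read 0 -> (D,0)->write 0,move R,goto B. Now: state=B, head=0, tape[-2..1]=0010 (head:   ^)
Step 3: in state B at pos 0, read 1 -> (B,1)->write 0,move L,goto H. Now: state=H, head=-1, tape[-2..1]=0000 (head:  ^)
No cell contains 1 after step 3 -> 0 cell(s)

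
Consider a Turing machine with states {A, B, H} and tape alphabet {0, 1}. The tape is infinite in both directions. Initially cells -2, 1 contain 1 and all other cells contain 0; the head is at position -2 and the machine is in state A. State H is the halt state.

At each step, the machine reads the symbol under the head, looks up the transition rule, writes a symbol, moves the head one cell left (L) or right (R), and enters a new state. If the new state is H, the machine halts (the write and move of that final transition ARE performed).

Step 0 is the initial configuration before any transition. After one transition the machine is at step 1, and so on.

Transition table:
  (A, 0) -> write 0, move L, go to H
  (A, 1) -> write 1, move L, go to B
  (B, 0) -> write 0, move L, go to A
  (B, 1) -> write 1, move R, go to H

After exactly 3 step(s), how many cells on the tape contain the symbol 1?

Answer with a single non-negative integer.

Step 1: in state A at pos -2, read 1 -> (A,1)->write 1,move L,goto B. Now: state=B, head=-3, tape[-4..2]=0010010 (head:  ^)
Step 2: in state B at pos -3, read 0 -> (B,0)->write 0,move L,goto A. Now: state=A, head=-4, tape[-5..2]=00010010 (head:  ^)
Step 3: in state A at pos -4, read 0 -> (A,0)->write 0,move L,goto H. Now: state=H, head=-5, tape[-6..2]=000010010 (head:  ^)
Cells containing 1 after step 3: {-2, 1} -> 2 cell(s)

Answer: 2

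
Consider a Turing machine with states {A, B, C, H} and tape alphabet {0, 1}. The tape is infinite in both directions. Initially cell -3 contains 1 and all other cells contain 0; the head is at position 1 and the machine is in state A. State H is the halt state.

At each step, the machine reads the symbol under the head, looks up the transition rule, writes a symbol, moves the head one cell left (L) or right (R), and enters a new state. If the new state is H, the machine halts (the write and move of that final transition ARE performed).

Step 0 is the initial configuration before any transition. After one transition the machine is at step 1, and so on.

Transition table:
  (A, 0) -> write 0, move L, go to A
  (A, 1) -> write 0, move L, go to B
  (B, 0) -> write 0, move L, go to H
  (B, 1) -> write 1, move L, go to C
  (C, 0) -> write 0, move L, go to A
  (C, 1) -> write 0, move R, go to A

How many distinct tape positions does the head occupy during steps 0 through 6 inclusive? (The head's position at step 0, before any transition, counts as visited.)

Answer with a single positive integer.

Answer: 7

Derivation:
Step 1: in state A at pos 1, read 0 -> (A,0)->write 0,move L,goto A. Now: state=A, head=0, tape[-4..2]=0100000 (head:     ^)
Step 2: in state A at pos 0, read 0 -> (A,0)->write 0,move L,goto A. Now: state=A, head=-1, tape[-4..2]=0100000 (head:    ^)
Step 3: in state A at pos -1, read 0 -> (A,0)->write 0,move L,goto A. Now: state=A, head=-2, tape[-4..2]=0100000 (head:   ^)
Step 4: in state A at pos -2, read 0 -> (A,0)->write 0,move L,goto A. Now: state=A, head=-3, tape[-4..2]=0100000 (head:  ^)
Step 5: in state A at pos -3, read 1 -> (A,1)->write 0,move L,goto B. Now: state=B, head=-4, tape[-5..2]=00000000 (head:  ^)
Step 6: in state B at pos -4, read 0 -> (B,0)->write 0,move L,goto H. Now: state=H, head=-5, tape[-6..2]=000000000 (head:  ^)
Head positions at steps 0..6: starting at 1, distinct positions visited = {-5, -4, -3, -2, -1, 0, 1} -> 7 position(s)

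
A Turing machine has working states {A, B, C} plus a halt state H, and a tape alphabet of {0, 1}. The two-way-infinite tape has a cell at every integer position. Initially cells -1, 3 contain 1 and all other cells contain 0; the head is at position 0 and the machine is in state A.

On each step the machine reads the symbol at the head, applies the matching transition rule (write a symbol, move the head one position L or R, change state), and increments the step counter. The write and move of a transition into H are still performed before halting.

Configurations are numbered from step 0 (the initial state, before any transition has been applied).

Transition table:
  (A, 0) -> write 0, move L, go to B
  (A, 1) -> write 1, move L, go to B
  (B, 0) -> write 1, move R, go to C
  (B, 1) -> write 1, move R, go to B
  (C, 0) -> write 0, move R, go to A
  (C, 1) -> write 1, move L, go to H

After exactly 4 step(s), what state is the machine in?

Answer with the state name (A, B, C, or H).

Step 1: in state A at pos 0, read 0 -> (A,0)->write 0,move L,goto B. Now: state=B, head=-1, tape[-2..4]=0100010 (head:  ^)
Step 2: in state B at pos -1, read 1 -> (B,1)->write 1,move R,goto B. Now: state=B, head=0, tape[-2..4]=0100010 (head:   ^)
Step 3: in state B at pos 0, read 0 -> (B,0)->write 1,move R,goto C. Now: state=C, head=1, tape[-2..4]=0110010 (head:    ^)
Step 4: in state C at pos 1, read 0 -> (C,0)->write 0,move R,goto A. Now: state=A, head=2, tape[-2..4]=0110010 (head:     ^)

Answer: A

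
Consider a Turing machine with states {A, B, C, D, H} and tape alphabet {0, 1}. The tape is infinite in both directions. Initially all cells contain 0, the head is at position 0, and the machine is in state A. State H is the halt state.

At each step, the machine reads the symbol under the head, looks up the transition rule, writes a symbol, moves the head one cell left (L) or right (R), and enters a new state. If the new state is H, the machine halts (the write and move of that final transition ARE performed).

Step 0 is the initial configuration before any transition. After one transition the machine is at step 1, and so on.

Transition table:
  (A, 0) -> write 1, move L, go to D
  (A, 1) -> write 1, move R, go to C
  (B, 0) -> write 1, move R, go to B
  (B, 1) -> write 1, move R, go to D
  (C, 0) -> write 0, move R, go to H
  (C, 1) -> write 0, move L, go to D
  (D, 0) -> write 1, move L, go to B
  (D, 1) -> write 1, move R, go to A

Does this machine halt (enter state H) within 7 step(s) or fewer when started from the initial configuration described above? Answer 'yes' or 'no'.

Step 1: in state A at pos 0, read 0 -> (A,0)->write 1,move L,goto D. Now: state=D, head=-1, tape[-2..1]=0010 (head:  ^)
Step 2: in state D at pos -1, read 0 -> (D,0)->write 1,move L,goto B. Now: state=B, head=-2, tape[-3..1]=00110 (head:  ^)
Step 3: in state B at pos -2, read 0 -> (B,0)->write 1,move R,goto B. Now: state=B, head=-1, tape[-3..1]=01110 (head:   ^)
Step 4: in state B at pos -1, read 1 -> (B,1)->write 1,move R,goto D. Now: state=D, head=0, tape[-3..1]=01110 (head:    ^)
Step 5: in state D at pos 0, read 1 -> (D,1)->write 1,move R,goto A. Now: state=A, head=1, tape[-3..2]=011100 (head:     ^)
Step 6: in state A at pos 1, read 0 -> (A,0)->write 1,move L,goto D. Now: state=D, head=0, tape[-3..2]=011110 (head:    ^)
Step 7: in state D at pos 0, read 1 -> (D,1)->write 1,move R,goto A. Now: state=A, head=1, tape[-3..2]=011110 (head:     ^)
After 7 step(s): state = A (not H) -> not halted within 7 -> no

Answer: no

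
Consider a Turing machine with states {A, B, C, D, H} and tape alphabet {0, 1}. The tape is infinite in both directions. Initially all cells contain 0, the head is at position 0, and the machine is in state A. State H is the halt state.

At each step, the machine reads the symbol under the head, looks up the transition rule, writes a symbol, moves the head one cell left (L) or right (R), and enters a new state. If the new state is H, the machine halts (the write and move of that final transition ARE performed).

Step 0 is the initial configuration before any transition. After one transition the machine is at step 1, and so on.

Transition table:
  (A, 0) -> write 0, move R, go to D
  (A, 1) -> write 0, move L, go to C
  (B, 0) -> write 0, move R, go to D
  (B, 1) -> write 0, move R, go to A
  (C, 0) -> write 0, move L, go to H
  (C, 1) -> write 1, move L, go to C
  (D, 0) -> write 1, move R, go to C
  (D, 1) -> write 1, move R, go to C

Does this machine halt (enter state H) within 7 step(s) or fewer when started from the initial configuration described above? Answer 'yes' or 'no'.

Answer: yes

Derivation:
Step 1: in state A at pos 0, read 0 -> (A,0)->write 0,move R,goto D. Now: state=D, head=1, tape[-1..2]=0000 (head:   ^)
Step 2: in state D at pos 1, read 0 -> (D,0)->write 1,move R,goto C. Now: state=C, head=2, tape[-1..3]=00100 (head:    ^)
Step 3: in state C at pos 2, read 0 -> (C,0)->write 0,move L,goto H. Now: state=H, head=1, tape[-1..3]=00100 (head:   ^)
State H reached at step 3; 3 <= 7 -> yes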